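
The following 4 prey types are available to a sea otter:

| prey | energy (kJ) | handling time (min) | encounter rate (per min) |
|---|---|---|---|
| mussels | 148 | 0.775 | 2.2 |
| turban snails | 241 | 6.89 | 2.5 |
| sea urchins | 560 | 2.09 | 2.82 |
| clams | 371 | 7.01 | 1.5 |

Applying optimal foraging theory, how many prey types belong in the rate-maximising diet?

1

Rank by E/h (kJ/min): sea urchins 268, mussels 191, clams 52.9, turban snails 35. Include each in turn until the next type's E/h falls below the running intake rate.
Rate on top 1: 229.1. mussels: 191 < 229.1 → exclude; stop.
Optimal diet: sea urchins — 1 of 4 types.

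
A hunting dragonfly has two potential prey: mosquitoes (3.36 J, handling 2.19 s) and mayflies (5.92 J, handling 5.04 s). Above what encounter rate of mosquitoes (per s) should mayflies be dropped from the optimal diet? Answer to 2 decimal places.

The zero-one rule: include mayflies iff E₂/h₂ > λE₁/(1+λh₁). Equality gives the switch point.
λE₁h₂ = E₂ + λE₂h₁ ⇒ λ = E₂/(E₁h₂ − E₂h₁) = 5.92/(16.93 − 12.96) = 1.491 per s.

1.49 per s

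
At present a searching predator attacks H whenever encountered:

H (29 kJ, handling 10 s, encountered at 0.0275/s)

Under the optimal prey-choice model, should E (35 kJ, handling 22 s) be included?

Yes

Current rate: (0.0275×29)/(1 + 0.0275×10) = 0.6255 kJ/s.
Profitability of E: 35/22 = 1.591 kJ/s.
Since 1.591 > R, including E increases the long-run rate.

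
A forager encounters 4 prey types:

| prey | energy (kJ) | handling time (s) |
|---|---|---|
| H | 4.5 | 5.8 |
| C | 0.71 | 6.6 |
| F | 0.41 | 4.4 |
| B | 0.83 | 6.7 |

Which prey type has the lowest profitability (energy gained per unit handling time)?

F

Profitability E/h (kJ/s): H = 4.5/5.8 = 0.776, C = 0.71/6.6 = 0.108, F = 0.41/4.4 = 0.0932, B = 0.83/6.7 = 0.124.
Ranked: H > B > C > F.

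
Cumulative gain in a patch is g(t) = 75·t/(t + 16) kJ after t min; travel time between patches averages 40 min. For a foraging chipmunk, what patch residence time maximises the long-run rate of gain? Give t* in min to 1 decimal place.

Maximise g(t)/(T+t): set derivative to zero → g'(t)(T+t) = g(t).
g'(t) = 75·16/(t + 16)². Setting 75·16/(t+16)² = 75t/[(t+16)(40+t)] gives 16(40+t) = t(t+16), so t² = 16×40 = 640.
t* = √640 = 25.3 min.

25.3 min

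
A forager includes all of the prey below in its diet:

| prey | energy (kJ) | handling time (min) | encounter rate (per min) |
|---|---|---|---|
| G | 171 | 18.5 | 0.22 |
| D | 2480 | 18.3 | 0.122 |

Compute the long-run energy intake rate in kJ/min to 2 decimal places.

Energy encountered per unit search time: 0.22×171 + 0.122×2480 = 340.2 kJ/min.
Handling time per unit search time: 0.22×18.5 + 0.122×18.3 = 6.303.
Rate = 340.2/(1 + 6.303) = 46.58 kJ/min.

46.58 kJ/min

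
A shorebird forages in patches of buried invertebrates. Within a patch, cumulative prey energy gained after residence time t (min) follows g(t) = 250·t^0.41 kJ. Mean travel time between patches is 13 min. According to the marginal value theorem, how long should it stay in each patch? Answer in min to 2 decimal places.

9.03 min

Maximise g(t)/(T+t): set derivative to zero → g'(t)(T+t) = g(t).
g'(t) = 0.41·250·t^-0.59. Setting 0.41·250·t^-0.59 = 250·t^0.41/(13+t) gives 0.41(13+t) = t, so 0.59·t = 0.41×13.
t* = 0.41×13/0.59 = 9.034 min.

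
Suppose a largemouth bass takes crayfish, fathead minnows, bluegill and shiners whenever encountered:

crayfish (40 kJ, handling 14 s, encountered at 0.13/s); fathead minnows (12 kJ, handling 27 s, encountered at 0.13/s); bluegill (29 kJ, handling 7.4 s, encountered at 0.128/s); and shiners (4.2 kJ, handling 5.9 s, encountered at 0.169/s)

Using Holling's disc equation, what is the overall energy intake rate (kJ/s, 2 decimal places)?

Energy encountered per unit search time: 0.13×40 + 0.13×12 + 0.128×29 + 0.169×4.2 = 11.18 kJ/s.
Handling time per unit search time: 0.13×14 + 0.13×27 + 0.128×7.4 + 0.169×5.9 = 7.274.
Rate = 11.18/(1 + 7.274) = 1.351 kJ/s.

1.35 kJ/s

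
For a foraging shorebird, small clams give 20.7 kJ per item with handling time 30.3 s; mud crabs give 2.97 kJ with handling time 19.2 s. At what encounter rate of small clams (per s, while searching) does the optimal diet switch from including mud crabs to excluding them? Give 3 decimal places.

The zero-one rule: include mud crabs iff E₂/h₂ > λE₁/(1+λh₁). Equality gives the switch point.
λE₁h₂ = E₂ + λE₂h₁ ⇒ λ = E₂/(E₁h₂ − E₂h₁) = 2.97/(397.4 − 89.99) = 0.00966 per s.

0.010 per s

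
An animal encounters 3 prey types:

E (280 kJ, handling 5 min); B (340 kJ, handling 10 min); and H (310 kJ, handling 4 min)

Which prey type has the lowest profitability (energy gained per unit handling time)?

In descending order of E/h:
H: 310/4 = 77.5 kJ/min
E: 280/5 = 56 kJ/min
B: 340/10 = 34 kJ/min

B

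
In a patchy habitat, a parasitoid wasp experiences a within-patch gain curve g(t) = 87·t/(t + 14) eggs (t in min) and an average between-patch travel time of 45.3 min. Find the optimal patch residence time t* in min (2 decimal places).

25.18 min

Optimal t* satisfies g'(t*) = g(t*)/(T + t*).
g'(t) = 87·14/(t + 14)². Setting 87·14/(t+14)² = 87t/[(t+14)(45.3+t)] gives 14(45.3+t) = t(t+14), so t² = 14×45.3 = 634.2.
t* = √634.2 = 25.18 min.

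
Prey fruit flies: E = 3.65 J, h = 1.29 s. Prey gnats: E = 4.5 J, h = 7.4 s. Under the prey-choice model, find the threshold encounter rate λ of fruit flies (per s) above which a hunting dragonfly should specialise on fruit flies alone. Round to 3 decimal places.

Drop gnats once their profitability E₂/h₂ falls below the rate achievable on fruit flies alone: E₂/h₂ = λE₁/(1 + λh₁).
Solve for λ: λE₁h₂ = E₂(1 + λh₁) → λ(E₁h₂ − E₂h₁) = E₂ → λ = E₂/(E₁h₂ − E₂h₁).
λ = 4.5/(3.65×7.4 − 4.5×1.29) = 4.5/21.21 = 0.2122 per s.

0.212 per s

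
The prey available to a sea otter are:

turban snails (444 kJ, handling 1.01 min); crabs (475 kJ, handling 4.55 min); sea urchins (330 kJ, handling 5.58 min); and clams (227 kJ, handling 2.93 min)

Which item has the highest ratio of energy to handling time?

Profitability E/h (kJ/min): turban snails = 444/1.01 = 440, crabs = 475/4.55 = 104, sea urchins = 330/5.58 = 59.1, clams = 227/2.93 = 77.5.
Ranked: turban snails > crabs > clams > sea urchins.

turban snails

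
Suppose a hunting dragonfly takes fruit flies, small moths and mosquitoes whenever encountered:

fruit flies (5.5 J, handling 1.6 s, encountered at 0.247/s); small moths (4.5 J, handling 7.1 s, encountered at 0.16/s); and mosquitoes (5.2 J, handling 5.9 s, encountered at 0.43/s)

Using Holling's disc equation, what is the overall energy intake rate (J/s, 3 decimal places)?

R = (0.247×5.5 + 0.16×4.5 + 0.43×5.2) / (1 + 0.247×1.6 + 0.16×7.1 + 0.43×5.9) = 4.315/5.068 = 0.8513 J/s.

0.851 J/s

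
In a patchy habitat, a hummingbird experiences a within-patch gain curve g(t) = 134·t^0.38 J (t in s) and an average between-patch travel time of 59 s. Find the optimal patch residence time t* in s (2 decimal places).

Optimal t* satisfies g'(t*) = g(t*)/(T + t*).
g'(t) = 0.38·134·t^-0.62. Setting 0.38·134·t^-0.62 = 134·t^0.38/(59+t) gives 0.38(59+t) = t, so 0.62·t = 0.38×59.
t* = 0.38×59/0.62 = 36.16 s.

36.16 s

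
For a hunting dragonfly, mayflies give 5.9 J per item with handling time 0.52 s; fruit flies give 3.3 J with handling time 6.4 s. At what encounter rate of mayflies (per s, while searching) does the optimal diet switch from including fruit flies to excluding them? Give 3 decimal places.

At the threshold, the rate on mayflies alone equals the profitability of fruit flies: λ·5.9/(1 + λ·0.52) = 3.3/6.4 = 0.5156.
Rearranging, λ(5.9 − 0.5156×0.52) = 0.5156, so λ = 0.5156/5.632 = 0.09155 per s.

0.092 per s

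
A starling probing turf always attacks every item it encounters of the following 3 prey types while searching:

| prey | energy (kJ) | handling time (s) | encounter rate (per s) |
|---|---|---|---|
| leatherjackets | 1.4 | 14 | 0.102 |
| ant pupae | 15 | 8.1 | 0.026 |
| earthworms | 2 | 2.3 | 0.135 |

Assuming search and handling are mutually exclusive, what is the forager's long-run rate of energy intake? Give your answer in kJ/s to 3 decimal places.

0.272 kJ/s

Energy encountered per unit search time: 0.102×1.4 + 0.026×15 + 0.135×2 = 0.8028 kJ/s.
Handling time per unit search time: 0.102×14 + 0.026×8.1 + 0.135×2.3 = 1.949.
Rate = 0.8028/(1 + 1.949) = 0.2722 kJ/s.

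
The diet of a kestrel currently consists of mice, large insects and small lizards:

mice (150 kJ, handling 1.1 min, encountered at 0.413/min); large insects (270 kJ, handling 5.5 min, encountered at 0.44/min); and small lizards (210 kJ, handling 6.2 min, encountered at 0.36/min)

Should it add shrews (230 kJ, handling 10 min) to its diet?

No

On mice, large insects and small lizards alone, R = ΣλE/(1+Σλh) = 256.3/6.106 = 41.98 kJ/min.
Profitability of shrews: 230/10 = 23 kJ/min.
Since 23 < R, time spent handling shrews is better spent searching.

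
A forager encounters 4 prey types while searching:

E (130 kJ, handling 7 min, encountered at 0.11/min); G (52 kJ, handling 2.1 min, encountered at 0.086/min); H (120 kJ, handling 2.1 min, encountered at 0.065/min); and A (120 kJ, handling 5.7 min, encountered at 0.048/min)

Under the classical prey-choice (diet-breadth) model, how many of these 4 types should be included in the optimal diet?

4

Profitabilities (E/h, kJ/min): H 57.1, G 24.8, A 21.1, E 18.6. Add prey in this order while the next type's profitability exceeds the intake rate on those already taken.
Rate on top 1: 6.863. G: 24.8 > 6.863 → include.
Rate on top 2: 9.317. A: 21.1 > 9.317 → include.
Rate on top 3: 11.34. E: 18.6 > 11.34 → include.
Optimal diet: H, G, A, E — 4 of 4 types.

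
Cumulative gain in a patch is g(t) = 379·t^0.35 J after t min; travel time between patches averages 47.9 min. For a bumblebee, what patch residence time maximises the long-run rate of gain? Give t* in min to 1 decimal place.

25.8 min

Maximise g(t)/(T+t): set derivative to zero → g'(t)(T+t) = g(t).
g'(t) = 0.35·379·t^-0.65. Setting 0.35·379·t^-0.65 = 379·t^0.35/(47.9+t) gives 0.35(47.9+t) = t, so 0.65·t = 0.35×47.9.
t* = 0.35×47.9/0.65 = 25.79 min.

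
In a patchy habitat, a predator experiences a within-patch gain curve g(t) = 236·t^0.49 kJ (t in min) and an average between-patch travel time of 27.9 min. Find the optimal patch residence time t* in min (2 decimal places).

26.81 min

By the marginal value theorem, leave when the instantaneous gain rate g'(t) equals the habitat-wide average g(t)/(T + t).
g'(t) = 0.49·236·t^-0.51. Setting 0.49·236·t^-0.51 = 236·t^0.49/(27.9+t) gives 0.49(27.9+t) = t, so 0.51·t = 0.49×27.9.
t* = 0.49×27.9/0.51 = 26.81 min.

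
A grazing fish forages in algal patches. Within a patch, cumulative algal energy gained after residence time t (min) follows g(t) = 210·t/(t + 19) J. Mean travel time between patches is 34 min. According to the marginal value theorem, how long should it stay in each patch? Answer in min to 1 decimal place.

Maximise g(t)/(T+t): set derivative to zero → g'(t)(T+t) = g(t).
g'(t) = 210·19/(t + 19)². Setting 210·19/(t+19)² = 210t/[(t+19)(34+t)] gives 19(34+t) = t(t+19), so t² = 19×34 = 646.
t* = √646 = 25.42 min.

25.4 min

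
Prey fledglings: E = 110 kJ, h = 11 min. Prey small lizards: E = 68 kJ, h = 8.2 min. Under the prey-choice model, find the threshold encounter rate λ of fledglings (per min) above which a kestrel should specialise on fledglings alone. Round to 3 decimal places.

At the threshold, the rate on fledglings alone equals the profitability of small lizards: λ·110/(1 + λ·11) = 68/8.2 = 8.293.
Rearranging, λ(110 − 8.293×11) = 8.293, so λ = 8.293/18.78 = 0.4416 per min.

0.442 per min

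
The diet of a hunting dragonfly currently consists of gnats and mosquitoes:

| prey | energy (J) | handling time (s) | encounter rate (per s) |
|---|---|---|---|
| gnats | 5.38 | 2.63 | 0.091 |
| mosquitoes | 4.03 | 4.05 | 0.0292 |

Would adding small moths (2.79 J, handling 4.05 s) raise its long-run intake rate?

On gnats and mosquitoes alone, R = ΣλE/(1+Σλh) = 0.6073/1.358 = 0.4473 J/s.
small moths: E/h = 2.79/4.05 = 0.6889 J/s.
Since 0.6889 > R, including small moths increases the long-run rate.

Yes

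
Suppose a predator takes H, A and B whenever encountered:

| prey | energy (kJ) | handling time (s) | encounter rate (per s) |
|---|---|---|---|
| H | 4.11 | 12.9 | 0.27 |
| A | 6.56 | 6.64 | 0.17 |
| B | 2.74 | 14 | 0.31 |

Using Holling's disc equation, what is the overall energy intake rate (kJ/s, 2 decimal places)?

R = (0.27×4.11 + 0.17×6.56 + 0.31×2.74) / (1 + 0.27×12.9 + 0.17×6.64 + 0.31×14) = 3.074/9.952 = 0.3089 kJ/s.

0.31 kJ/s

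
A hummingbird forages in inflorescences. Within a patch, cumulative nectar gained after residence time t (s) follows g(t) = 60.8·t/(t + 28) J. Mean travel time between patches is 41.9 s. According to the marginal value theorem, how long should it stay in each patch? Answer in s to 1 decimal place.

Maximise g(t)/(T+t): set derivative to zero → g'(t)(T+t) = g(t).
g'(t) = 60.8·28/(t + 28)². Setting 60.8·28/(t+28)² = 60.8t/[(t+28)(41.9+t)] gives 28(41.9+t) = t(t+28), so t² = 28×41.9 = 1173.
t* = √1173 = 34.25 s.

34.3 s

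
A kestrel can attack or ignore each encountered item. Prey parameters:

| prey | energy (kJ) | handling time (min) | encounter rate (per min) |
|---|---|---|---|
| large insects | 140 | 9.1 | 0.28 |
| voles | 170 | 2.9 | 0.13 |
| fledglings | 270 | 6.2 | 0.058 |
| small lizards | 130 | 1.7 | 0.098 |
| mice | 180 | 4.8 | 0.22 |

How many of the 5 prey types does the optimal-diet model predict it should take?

E/h in descending order: small lizards 76.5, voles 58.6, fledglings 43.5, mice 37.5, large insects 15.4 kJ/min. The optimal diet is the largest prefix of this list for which every included type satisfies E_i/h_i > R on the types above it.
Rate on top 1: 10.92. voles: 58.6 > 10.92 → include.
Rate on top 2: 22.57. fledglings: 43.5 > 22.57 → include.
Rate on top 3: 26.53. mice: 37.5 > 26.53 → include.
Rate on top 4: 30.45. large insects: 15.4 < 30.45 → exclude; stop.
Optimal diet: small lizards, voles, fledglings, mice — 4 of 5 types.

4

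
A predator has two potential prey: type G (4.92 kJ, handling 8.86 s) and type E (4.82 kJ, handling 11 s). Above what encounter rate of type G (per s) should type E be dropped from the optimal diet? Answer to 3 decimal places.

At the threshold, the rate on type G alone equals the profitability of type E: λ·4.92/(1 + λ·8.86) = 4.82/11 = 0.4382.
Rearranging, λ(4.92 − 0.4382×8.86) = 0.4382, so λ = 0.4382/1.038 = 0.4223 per s.

0.422 per s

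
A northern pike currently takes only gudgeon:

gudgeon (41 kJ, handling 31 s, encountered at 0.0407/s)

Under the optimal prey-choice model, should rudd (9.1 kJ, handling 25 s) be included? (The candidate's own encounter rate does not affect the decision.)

Intake rate on the current diet: R = (0.0407×41) / (1 + 0.0407×31) = 1.669/2.262 = 0.7378 kJ/s.
Profitability of rudd: 9.1/25 = 0.364 kJ/s.
0.364 < 0.7378, so adding rudd would lower the average — exclude it.

No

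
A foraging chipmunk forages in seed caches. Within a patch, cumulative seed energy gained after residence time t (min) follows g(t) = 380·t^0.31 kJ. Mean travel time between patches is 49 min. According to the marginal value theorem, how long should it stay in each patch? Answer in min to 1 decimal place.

Optimal t* satisfies g'(t*) = g(t*)/(T + t*).
g'(t) = 0.31·380·t^-0.69. Setting 0.31·380·t^-0.69 = 380·t^0.31/(49+t) gives 0.31(49+t) = t, so 0.69·t = 0.31×49.
t* = 0.31×49/0.69 = 22.01 min.

22.0 min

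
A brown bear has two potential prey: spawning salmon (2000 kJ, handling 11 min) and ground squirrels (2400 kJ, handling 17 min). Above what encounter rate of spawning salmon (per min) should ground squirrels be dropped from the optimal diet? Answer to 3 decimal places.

0.316 per min

At the threshold, the rate on spawning salmon alone equals the profitability of ground squirrels: λ·2000/(1 + λ·11) = 2400/17 = 141.2.
Rearranging, λ(2000 − 141.2×11) = 141.2, so λ = 141.2/447.1 = 0.3158 per min.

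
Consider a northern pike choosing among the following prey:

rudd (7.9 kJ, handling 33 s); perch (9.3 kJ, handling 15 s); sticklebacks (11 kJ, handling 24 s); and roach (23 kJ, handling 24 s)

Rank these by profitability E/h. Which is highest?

roach

Profitability E/h (kJ/s): rudd = 7.9/33 = 0.239, perch = 9.3/15 = 0.62, sticklebacks = 11/24 = 0.458, roach = 23/24 = 0.958.
Ranked: roach > perch > sticklebacks > rudd.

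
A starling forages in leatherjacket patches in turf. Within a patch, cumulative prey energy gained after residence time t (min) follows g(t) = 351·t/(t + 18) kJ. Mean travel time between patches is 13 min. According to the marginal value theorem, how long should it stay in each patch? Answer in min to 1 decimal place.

By the marginal value theorem, leave when the instantaneous gain rate g'(t) equals the habitat-wide average g(t)/(T + t).
g'(t) = 351·18/(t + 18)². Setting 351·18/(t+18)² = 351t/[(t+18)(13+t)] gives 18(13+t) = t(t+18), so t² = 18×13 = 234.
t* = √234 = 15.3 min.

15.3 min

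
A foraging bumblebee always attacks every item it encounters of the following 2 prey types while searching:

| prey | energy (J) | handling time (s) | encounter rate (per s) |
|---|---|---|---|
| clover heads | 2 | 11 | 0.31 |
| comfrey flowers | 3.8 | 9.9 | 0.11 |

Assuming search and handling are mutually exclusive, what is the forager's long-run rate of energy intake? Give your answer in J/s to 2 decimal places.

R = Σλ_iE_i / (1 + Σλ_ih_i)
Numerator: 0.31×2 + 0.11×3.8 = 1.038
Denominator: 1 + 0.31×11 + 0.11×9.9 = 5.499
R = 1.038/5.499 = 0.1888 J/s

0.19 J/s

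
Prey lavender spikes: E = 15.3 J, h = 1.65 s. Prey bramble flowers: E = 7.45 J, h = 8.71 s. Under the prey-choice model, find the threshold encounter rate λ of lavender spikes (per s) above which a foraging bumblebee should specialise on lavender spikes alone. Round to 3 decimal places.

0.062 per s

Drop bramble flowers once their profitability E₂/h₂ falls below the rate achievable on lavender spikes alone: E₂/h₂ = λE₁/(1 + λh₁).
Solve for λ: λE₁h₂ = E₂(1 + λh₁) → λ(E₁h₂ − E₂h₁) = E₂ → λ = E₂/(E₁h₂ − E₂h₁).
λ = 7.45/(15.3×8.71 − 7.45×1.65) = 7.45/121 = 0.06159 per s.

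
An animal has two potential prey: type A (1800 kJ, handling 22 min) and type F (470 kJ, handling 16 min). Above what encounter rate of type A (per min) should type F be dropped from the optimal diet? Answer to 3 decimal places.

0.025 per min

The zero-one rule: include type F iff E₂/h₂ > λE₁/(1+λh₁). Equality gives the switch point.
λE₁h₂ = E₂ + λE₂h₁ ⇒ λ = E₂/(E₁h₂ − E₂h₁) = 470/(2.88e+04 − 1.034e+04) = 0.02546 per min.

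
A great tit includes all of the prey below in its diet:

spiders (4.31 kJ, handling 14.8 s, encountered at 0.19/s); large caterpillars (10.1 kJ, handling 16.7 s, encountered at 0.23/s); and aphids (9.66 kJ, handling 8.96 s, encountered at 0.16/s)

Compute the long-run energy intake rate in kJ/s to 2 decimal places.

R = (0.19×4.31 + 0.23×10.1 + 0.16×9.66) / (1 + 0.19×14.8 + 0.23×16.7 + 0.16×8.96) = 4.688/9.087 = 0.5159 kJ/s.

0.52 kJ/s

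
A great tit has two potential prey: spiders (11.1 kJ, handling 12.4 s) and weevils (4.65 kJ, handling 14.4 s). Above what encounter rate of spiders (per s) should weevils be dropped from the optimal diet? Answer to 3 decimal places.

0.046 per s

The zero-one rule: include weevils iff E₂/h₂ > λE₁/(1+λh₁). Equality gives the switch point.
λE₁h₂ = E₂ + λE₂h₁ ⇒ λ = E₂/(E₁h₂ − E₂h₁) = 4.65/(159.8 − 57.66) = 0.04551 per s.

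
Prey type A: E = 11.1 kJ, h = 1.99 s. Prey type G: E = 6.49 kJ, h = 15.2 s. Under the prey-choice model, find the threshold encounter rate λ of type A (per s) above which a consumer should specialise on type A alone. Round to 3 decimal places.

0.042 per s

At the threshold, the rate on type A alone equals the profitability of type G: λ·11.1/(1 + λ·1.99) = 6.49/15.2 = 0.427.
Rearranging, λ(11.1 − 0.427×1.99) = 0.427, so λ = 0.427/10.25 = 0.04165 per s.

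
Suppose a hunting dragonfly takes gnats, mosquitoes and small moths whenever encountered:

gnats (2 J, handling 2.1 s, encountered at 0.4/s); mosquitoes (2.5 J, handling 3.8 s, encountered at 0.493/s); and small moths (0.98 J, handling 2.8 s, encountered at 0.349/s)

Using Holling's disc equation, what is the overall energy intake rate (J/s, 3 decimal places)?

0.506 J/s

R = (0.4×2 + 0.493×2.5 + 0.349×0.98) / (1 + 0.4×2.1 + 0.493×3.8 + 0.349×2.8) = 2.375/4.691 = 0.5062 J/s.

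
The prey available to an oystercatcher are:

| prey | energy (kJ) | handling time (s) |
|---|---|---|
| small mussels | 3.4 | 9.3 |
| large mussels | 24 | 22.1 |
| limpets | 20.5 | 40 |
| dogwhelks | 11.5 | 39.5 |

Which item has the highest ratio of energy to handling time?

Profitability E/h (kJ/s): small mussels = 3.4/9.3 = 0.366, large mussels = 24/22.1 = 1.09, limpets = 20.5/40 = 0.512, dogwhelks = 11.5/39.5 = 0.291.
Ranked: large mussels > limpets > small mussels > dogwhelks.

large mussels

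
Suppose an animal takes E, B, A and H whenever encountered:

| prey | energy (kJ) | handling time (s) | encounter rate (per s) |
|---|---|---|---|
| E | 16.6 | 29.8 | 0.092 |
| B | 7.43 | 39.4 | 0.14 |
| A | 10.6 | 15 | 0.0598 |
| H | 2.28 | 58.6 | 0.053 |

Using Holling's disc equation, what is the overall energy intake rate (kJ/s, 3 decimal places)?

R = Σλ_iE_i / (1 + Σλ_ih_i)
Numerator: 0.092×16.6 + 0.14×7.43 + 0.0598×10.6 + 0.053×2.28 = 3.322
Denominator: 1 + 0.092×29.8 + 0.14×39.4 + 0.0598×15 + 0.053×58.6 = 13.26
R = 3.322/13.26 = 0.2505 kJ/s

0.251 kJ/s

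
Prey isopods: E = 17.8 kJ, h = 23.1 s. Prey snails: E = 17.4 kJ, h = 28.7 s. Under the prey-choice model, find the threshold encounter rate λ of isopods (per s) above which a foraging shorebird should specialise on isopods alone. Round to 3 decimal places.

0.160 per s

Drop snails once their profitability E₂/h₂ falls below the rate achievable on isopods alone: E₂/h₂ = λE₁/(1 + λh₁).
Solve for λ: λE₁h₂ = E₂(1 + λh₁) → λ(E₁h₂ − E₂h₁) = E₂ → λ = E₂/(E₁h₂ − E₂h₁).
λ = 17.4/(17.8×28.7 − 17.4×23.1) = 17.4/108.9 = 0.1598 per s.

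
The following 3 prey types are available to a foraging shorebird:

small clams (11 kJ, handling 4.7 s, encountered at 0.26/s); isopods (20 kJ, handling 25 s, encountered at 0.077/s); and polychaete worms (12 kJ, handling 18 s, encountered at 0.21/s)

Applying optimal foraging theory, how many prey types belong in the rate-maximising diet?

Rank by E/h (kJ/s): small clams 2.34, isopods 0.8, polychaete worms 0.667. Include each in turn until the next type's E/h falls below the running intake rate.
Rate on top 1: 1.287. isopods: 0.8 < 1.287 → exclude; stop.
Optimal diet: small clams — 1 of 3 types.

1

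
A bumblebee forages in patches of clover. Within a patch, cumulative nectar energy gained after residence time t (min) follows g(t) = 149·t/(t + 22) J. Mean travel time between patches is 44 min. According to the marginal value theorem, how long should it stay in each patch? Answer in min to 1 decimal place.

Optimal t* satisfies g'(t*) = g(t*)/(T + t*).
g'(t) = 149·22/(t + 22)². Setting 149·22/(t+22)² = 149t/[(t+22)(44+t)] gives 22(44+t) = t(t+22), so t² = 22×44 = 968.
t* = √968 = 31.11 min.

31.1 min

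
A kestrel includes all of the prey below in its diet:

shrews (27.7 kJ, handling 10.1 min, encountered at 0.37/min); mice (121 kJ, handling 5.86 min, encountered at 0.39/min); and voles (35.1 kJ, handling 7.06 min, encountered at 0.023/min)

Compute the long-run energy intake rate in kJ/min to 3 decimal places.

8.107 kJ/min

R = (0.37×27.7 + 0.39×121 + 0.023×35.1) / (1 + 0.37×10.1 + 0.39×5.86 + 0.023×7.06) = 58.25/7.185 = 8.107 kJ/min.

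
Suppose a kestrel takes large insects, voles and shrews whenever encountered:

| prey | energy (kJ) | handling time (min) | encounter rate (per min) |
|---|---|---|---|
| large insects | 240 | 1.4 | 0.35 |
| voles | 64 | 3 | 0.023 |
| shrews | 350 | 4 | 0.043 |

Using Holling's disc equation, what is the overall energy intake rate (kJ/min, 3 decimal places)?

R = (0.35×240 + 0.023×64 + 0.043×350) / (1 + 0.35×1.4 + 0.023×3 + 0.043×4) = 100.5/1.731 = 58.07 kJ/min.

58.072 kJ/min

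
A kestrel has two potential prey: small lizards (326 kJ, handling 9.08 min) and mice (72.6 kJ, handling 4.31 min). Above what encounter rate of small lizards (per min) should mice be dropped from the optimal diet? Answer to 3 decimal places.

The zero-one rule: include mice iff E₂/h₂ > λE₁/(1+λh₁). Equality gives the switch point.
λE₁h₂ = E₂ + λE₂h₁ ⇒ λ = E₂/(E₁h₂ − E₂h₁) = 72.6/(1405 − 659.2) = 0.09734 per min.

0.097 per min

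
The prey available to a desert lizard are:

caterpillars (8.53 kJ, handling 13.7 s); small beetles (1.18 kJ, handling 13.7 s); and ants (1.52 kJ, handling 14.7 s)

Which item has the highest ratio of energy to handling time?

caterpillars

In descending order of E/h:
caterpillars: 8.53/13.7 = 0.623 kJ/s
ants: 1.52/14.7 = 0.103 kJ/s
small beetles: 1.18/13.7 = 0.0861 kJ/s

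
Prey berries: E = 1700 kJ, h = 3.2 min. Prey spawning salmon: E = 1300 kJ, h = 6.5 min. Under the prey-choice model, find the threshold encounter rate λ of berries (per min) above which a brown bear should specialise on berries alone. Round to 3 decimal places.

0.189 per min

The zero-one rule: include spawning salmon iff E₂/h₂ > λE₁/(1+λh₁). Equality gives the switch point.
λE₁h₂ = E₂ + λE₂h₁ ⇒ λ = E₂/(E₁h₂ − E₂h₁) = 1300/(1.105e+04 − 4160) = 0.1887 per min.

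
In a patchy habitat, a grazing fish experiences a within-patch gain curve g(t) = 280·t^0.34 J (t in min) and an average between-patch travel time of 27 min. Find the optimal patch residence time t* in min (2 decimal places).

Optimal t* satisfies g'(t*) = g(t*)/(T + t*).
g'(t) = 0.34·280·t^-0.66. Setting 0.34·280·t^-0.66 = 280·t^0.34/(27+t) gives 0.34(27+t) = t, so 0.66·t = 0.34×27.
t* = 0.34×27/0.66 = 13.91 min.

13.91 min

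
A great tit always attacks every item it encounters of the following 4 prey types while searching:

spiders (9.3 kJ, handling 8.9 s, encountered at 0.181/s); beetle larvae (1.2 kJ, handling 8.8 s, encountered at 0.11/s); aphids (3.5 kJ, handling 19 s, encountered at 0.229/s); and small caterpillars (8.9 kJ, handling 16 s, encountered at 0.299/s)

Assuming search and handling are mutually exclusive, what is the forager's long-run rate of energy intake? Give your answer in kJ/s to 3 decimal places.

Energy encountered per unit search time: 0.181×9.3 + 0.11×1.2 + 0.229×3.5 + 0.299×8.9 = 5.278 kJ/s.
Handling time per unit search time: 0.181×8.9 + 0.11×8.8 + 0.229×19 + 0.299×16 = 11.71.
Rate = 5.278/(1 + 11.71) = 0.4151 kJ/s.

0.415 kJ/s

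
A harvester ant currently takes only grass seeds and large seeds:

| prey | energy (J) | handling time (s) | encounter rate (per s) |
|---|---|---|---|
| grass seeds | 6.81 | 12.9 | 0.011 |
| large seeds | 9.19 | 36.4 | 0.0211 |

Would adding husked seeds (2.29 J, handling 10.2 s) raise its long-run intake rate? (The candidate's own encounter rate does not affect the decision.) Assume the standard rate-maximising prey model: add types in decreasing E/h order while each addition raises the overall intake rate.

Current rate: (0.011×6.81 + 0.0211×9.19)/(1 + 0.011×12.9 + 0.0211×36.4) = 0.1407 J/s.
Profitability of husked seeds: 2.29/10.2 = 0.2245 J/s.
0.2245 > 0.1407, so adding husked seeds raises the average — include it.

Yes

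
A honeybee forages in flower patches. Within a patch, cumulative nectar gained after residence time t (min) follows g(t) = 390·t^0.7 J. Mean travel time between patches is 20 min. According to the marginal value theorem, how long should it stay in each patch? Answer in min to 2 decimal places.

46.67 min

By the marginal value theorem, leave when the instantaneous gain rate g'(t) equals the habitat-wide average g(t)/(T + t).
g'(t) = 0.7·390·t^-0.3. Setting 0.7·390·t^-0.3 = 390·t^0.7/(20+t) gives 0.7(20+t) = t, so 0.30·t = 0.7×20.
t* = 0.7×20/0.30 = 46.67 min.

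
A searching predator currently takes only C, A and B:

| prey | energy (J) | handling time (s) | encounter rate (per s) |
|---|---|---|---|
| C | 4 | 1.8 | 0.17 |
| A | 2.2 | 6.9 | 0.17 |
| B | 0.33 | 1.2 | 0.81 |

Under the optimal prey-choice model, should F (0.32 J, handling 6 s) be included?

Current rate: (0.17×4 + 0.17×2.2 + 0.81×0.33)/(1 + 0.17×1.8 + 0.17×6.9 + 0.81×1.2) = 0.3829 J/s.
Profitability of F: 0.32/6 = 0.05333 J/s.
Since 0.05333 < R, time spent handling F is better spent searching.

No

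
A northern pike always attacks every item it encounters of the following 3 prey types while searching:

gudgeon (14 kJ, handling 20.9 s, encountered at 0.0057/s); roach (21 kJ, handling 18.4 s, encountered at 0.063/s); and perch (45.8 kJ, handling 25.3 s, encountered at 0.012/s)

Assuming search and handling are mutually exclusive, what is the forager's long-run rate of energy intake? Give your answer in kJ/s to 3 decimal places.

0.756 kJ/s

R = (0.0057×14 + 0.063×21 + 0.012×45.8) / (1 + 0.0057×20.9 + 0.063×18.4 + 0.012×25.3) = 1.952/2.582 = 0.7562 kJ/s.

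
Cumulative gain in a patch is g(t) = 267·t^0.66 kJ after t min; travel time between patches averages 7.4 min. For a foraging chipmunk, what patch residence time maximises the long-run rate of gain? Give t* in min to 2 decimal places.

14.36 min

Optimal t* satisfies g'(t*) = g(t*)/(T + t*).
g'(t) = 0.66·267·t^-0.34. Setting 0.66·267·t^-0.34 = 267·t^0.66/(7.4+t) gives 0.66(7.4+t) = t, so 0.34·t = 0.66×7.4.
t* = 0.66×7.4/0.34 = 14.36 min.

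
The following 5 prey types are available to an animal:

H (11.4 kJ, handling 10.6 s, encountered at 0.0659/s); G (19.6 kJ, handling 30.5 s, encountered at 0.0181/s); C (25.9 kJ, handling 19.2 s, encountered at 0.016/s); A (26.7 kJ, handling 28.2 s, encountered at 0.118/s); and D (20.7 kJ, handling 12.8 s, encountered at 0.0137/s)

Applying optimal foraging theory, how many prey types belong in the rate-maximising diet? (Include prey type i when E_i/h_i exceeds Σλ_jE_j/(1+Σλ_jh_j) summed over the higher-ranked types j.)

Rank by E/h (kJ/s): D 1.62, C 1.35, H 1.08, A 0.947, G 0.643. Include each in turn until the next type's E/h falls below the running intake rate.
Rate on top 1: 0.2413. C: 1.35 > 0.2413 → include.
Rate on top 2: 0.4708. H: 1.08 > 0.4708 → include.
Rate on top 3: 0.6645. A: 0.947 > 0.6645 → include.
Rate on top 4: 0.835. G: 0.643 < 0.835 → exclude; stop.
Optimal diet: D, C, H, A — 4 of 5 types.

4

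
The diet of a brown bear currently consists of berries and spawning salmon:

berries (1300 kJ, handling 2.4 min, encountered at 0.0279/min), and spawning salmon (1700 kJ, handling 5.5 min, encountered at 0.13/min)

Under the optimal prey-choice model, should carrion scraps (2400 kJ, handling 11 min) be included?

Current rate: (0.0279×1300 + 0.13×1700)/(1 + 0.0279×2.4 + 0.13×5.5) = 144.4 kJ/min.
Profitability of carrion scraps: 2400/11 = 218.2 kJ/min.
218.2 > 144.4, so adding carrion scraps raises the average — include it.

Yes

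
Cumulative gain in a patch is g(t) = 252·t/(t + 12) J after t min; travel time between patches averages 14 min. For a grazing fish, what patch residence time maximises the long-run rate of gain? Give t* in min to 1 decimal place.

13.0 min

By the marginal value theorem, leave when the instantaneous gain rate g'(t) equals the habitat-wide average g(t)/(T + t).
g'(t) = 252·12/(t + 12)². Setting 252·12/(t+12)² = 252t/[(t+12)(14+t)] gives 12(14+t) = t(t+12), so t² = 12×14 = 168.
t* = √168 = 12.96 min.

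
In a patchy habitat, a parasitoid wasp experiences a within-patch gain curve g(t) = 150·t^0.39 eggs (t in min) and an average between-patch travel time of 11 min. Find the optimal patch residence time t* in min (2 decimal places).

Optimal t* satisfies g'(t*) = g(t*)/(T + t*).
g'(t) = 0.39·150·t^-0.61. Setting 0.39·150·t^-0.61 = 150·t^0.39/(11+t) gives 0.39(11+t) = t, so 0.61·t = 0.39×11.
t* = 0.39×11/0.61 = 7.033 min.

7.03 min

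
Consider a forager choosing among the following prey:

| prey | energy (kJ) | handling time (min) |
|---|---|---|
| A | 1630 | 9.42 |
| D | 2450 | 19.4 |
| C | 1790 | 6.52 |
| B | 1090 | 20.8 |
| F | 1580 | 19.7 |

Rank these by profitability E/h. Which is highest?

Profitability E/h (kJ/min): A = 1630/9.42 = 173, D = 2450/19.4 = 126, C = 1790/6.52 = 275, B = 1090/20.8 = 52.4, F = 1580/19.7 = 80.2.
Ranked: C > A > D > F > B.

C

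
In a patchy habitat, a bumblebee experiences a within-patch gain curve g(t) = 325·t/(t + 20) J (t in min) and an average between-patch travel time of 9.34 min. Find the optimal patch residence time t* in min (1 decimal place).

13.7 min

Maximise g(t)/(T+t): set derivative to zero → g'(t)(T+t) = g(t).
g'(t) = 325·20/(t + 20)². Setting 325·20/(t+20)² = 325t/[(t+20)(9.34+t)] gives 20(9.34+t) = t(t+20), so t² = 20×9.34 = 186.8.
t* = √186.8 = 13.67 min.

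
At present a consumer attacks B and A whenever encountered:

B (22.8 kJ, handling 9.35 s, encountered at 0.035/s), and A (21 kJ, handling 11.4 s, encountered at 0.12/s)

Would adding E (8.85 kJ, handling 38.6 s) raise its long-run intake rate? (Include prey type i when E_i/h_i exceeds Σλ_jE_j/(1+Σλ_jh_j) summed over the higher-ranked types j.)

No

Current rate: (0.035×22.8 + 0.12×21)/(1 + 0.035×9.35 + 0.12×11.4) = 1.231 kJ/s.
E: E/h = 8.85/38.6 = 0.2293 kJ/s.
Since 0.2293 < R, time spent handling E is better spent searching.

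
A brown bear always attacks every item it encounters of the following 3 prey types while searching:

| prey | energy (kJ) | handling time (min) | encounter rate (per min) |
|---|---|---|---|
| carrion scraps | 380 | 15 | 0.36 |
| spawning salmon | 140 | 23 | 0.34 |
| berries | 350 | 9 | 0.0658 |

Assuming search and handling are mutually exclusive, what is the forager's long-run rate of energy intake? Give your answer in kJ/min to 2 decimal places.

R = Σλ_iE_i / (1 + Σλ_ih_i)
Numerator: 0.36×380 + 0.34×140 + 0.0658×350 = 207.4
Denominator: 1 + 0.36×15 + 0.34×23 + 0.0658×9 = 14.81
R = 207.4/14.81 = 14 kJ/min

14.00 kJ/min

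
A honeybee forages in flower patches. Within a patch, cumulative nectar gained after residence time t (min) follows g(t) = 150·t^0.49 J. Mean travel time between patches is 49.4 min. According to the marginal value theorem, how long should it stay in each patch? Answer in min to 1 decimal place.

47.5 min

By the marginal value theorem, leave when the instantaneous gain rate g'(t) equals the habitat-wide average g(t)/(T + t).
g'(t) = 0.49·150·t^-0.51. Setting 0.49·150·t^-0.51 = 150·t^0.49/(49.4+t) gives 0.49(49.4+t) = t, so 0.51·t = 0.49×49.4.
t* = 0.49×49.4/0.51 = 47.46 min.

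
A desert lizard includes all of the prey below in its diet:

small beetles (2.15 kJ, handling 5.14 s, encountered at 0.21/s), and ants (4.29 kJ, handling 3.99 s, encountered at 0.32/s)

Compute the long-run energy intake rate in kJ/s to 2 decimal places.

0.54 kJ/s

R = Σλ_iE_i / (1 + Σλ_ih_i)
Numerator: 0.21×2.15 + 0.32×4.29 = 1.824
Denominator: 1 + 0.21×5.14 + 0.32×3.99 = 3.356
R = 1.824/3.356 = 0.5436 kJ/s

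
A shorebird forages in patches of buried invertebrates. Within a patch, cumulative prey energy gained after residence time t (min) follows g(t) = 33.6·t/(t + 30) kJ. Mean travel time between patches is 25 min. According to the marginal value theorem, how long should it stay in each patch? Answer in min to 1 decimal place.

By the marginal value theorem, leave when the instantaneous gain rate g'(t) equals the habitat-wide average g(t)/(T + t).
g'(t) = 33.6·30/(t + 30)². Setting 33.6·30/(t+30)² = 33.6t/[(t+30)(25+t)] gives 30(25+t) = t(t+30), so t² = 30×25 = 750.
t* = √750 = 27.39 min.

27.4 min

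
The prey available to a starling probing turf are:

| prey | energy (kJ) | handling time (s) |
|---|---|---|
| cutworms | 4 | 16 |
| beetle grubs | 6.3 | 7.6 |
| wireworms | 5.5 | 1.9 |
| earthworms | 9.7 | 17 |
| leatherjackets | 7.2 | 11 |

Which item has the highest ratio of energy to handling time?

Profitability E/h (kJ/s): cutworms = 4/16 = 0.25, beetle grubs = 6.3/7.6 = 0.829, wireworms = 5.5/1.9 = 2.89, earthworms = 9.7/17 = 0.571, leatherjackets = 7.2/11 = 0.655.
Ranked: wireworms > beetle grubs > leatherjackets > earthworms > cutworms.

wireworms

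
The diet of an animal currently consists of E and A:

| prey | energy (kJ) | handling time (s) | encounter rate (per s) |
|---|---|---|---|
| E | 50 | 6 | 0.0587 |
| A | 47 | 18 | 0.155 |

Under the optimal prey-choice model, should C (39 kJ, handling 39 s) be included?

No

Intake rate on the current diet: R = (0.0587×50 + 0.155×47) / (1 + 0.0587×6 + 0.155×18) = 10.22/4.142 = 2.467 kJ/s.
C: E/h = 39/39 = 1 kJ/s.
Since 1 < R, time spent handling C is better spent searching.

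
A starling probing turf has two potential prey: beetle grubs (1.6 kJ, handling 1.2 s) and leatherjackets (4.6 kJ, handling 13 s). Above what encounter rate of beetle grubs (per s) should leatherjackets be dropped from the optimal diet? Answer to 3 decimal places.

Drop leatherjackets once their profitability E₂/h₂ falls below the rate achievable on beetle grubs alone: E₂/h₂ = λE₁/(1 + λh₁).
Solve for λ: λE₁h₂ = E₂(1 + λh₁) → λ(E₁h₂ − E₂h₁) = E₂ → λ = E₂/(E₁h₂ − E₂h₁).
λ = 4.6/(1.6×13 − 4.6×1.2) = 4.6/15.28 = 0.301 per s.

0.301 per s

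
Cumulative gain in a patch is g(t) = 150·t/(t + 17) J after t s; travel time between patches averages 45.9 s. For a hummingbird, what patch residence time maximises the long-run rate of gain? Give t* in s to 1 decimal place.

27.9 s

Optimal t* satisfies g'(t*) = g(t*)/(T + t*).
g'(t) = 150·17/(t + 17)². Setting 150·17/(t+17)² = 150t/[(t+17)(45.9+t)] gives 17(45.9+t) = t(t+17), so t² = 17×45.9 = 780.3.
t* = √780.3 = 27.93 s.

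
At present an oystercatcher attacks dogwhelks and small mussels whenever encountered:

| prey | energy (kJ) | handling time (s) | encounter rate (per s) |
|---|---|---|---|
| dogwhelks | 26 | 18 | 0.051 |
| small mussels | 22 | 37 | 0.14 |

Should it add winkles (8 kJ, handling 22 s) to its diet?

On dogwhelks and small mussels alone, R = ΣλE/(1+Σλh) = 4.406/7.098 = 0.6207 kJ/s.
winkles: E/h = 8/22 = 0.3636 kJ/s.
Since 0.3636 < R, time spent handling winkles is better spent searching.

No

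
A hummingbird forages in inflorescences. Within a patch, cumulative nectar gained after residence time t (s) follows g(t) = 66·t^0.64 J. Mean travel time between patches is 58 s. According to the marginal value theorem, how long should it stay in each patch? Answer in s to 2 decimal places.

Optimal t* satisfies g'(t*) = g(t*)/(T + t*).
g'(t) = 0.64·66·t^-0.36. Setting 0.64·66·t^-0.36 = 66·t^0.64/(58+t) gives 0.64(58+t) = t, so 0.36·t = 0.64×58.
t* = 0.64×58/0.36 = 103.1 s.

103.11 s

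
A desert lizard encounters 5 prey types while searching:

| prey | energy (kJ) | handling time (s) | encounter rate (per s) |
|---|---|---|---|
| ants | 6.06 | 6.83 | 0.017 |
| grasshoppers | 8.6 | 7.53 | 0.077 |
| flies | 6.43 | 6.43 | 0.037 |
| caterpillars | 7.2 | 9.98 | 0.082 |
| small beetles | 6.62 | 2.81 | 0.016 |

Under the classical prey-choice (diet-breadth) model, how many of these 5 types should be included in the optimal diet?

E/h in descending order: small beetles 2.36, grasshoppers 1.14, flies 1, ants 0.887, caterpillars 0.721 kJ/s. The optimal diet is the largest prefix of this list for which every included type satisfies E_i/h_i > R on the types above it.
Rate on top 1: 0.1014. grasshoppers: 1.14 > 0.1014 → include.
Rate on top 2: 0.4728. flies: 1 > 0.4728 → include.
Rate on top 3: 0.5401. ants: 0.887 > 0.5401 → include.
Rate on top 4: 0.5605. caterpillars: 0.721 > 0.5605 → include.
Optimal diet: small beetles, grasshoppers, flies, ants, caterpillars — 5 of 5 types.

5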